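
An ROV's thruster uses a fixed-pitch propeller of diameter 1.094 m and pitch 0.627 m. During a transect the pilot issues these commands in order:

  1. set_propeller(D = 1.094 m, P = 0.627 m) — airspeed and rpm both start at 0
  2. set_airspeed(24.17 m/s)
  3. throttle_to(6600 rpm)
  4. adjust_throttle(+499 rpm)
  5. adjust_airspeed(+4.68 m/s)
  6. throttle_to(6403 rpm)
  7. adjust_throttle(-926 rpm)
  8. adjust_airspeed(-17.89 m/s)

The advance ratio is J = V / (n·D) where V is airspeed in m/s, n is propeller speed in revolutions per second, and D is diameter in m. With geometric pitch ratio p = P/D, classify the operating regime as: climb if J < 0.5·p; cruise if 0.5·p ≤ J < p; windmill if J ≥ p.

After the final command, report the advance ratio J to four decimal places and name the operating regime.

J = 0.1097, regime = climb

set_propeller: D = 1.094 m, P = 0.627 m (p = P/D = 0.573126); state ← (V=0, rpm=0)
set_airspeed(24.17): V ← 24.17 m/s
throttle_to(6600): rpm ← 6600
adjust_throttle(+499): rpm ← 6600 +499 = 7099
adjust_airspeed(+4.68): V ← 24.17 +4.68 = 28.85 m/s
throttle_to(6403): rpm ← 6403
adjust_throttle(-926): rpm ← 6403 -926 = 5477
adjust_airspeed(-17.89): V ← 28.85 -17.89 = 10.96 m/s
final state: V = 10.96 m/s, rpm = 5477 → n = rpm/60 = 91.283333 rev/s
J = V / (n·D) = 10.96 / (91.283333 × 1.094) = 0.109749
regime bands: climb J<0.2866 | cruise [0.2866, 0.5731) | windmill J≥0.5731
J = 0.1097 → climb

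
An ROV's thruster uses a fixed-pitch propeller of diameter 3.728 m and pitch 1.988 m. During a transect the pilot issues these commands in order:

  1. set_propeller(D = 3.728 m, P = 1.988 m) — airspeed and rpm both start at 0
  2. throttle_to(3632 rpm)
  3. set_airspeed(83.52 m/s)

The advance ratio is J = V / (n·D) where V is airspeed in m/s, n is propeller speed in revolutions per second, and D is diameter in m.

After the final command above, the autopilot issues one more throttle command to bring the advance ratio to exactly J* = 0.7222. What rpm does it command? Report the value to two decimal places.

set_propeller: D = 3.728 m, P = 1.988 m (p = P/D = 0.533262); state ← (V=0, rpm=0)
throttle_to(3632): rpm ← 3632
set_airspeed(83.52): V ← 83.52 m/s
final state: V = 83.52 m/s, rpm = 3632 → n = rpm/60 = 60.533333 rev/s
target J* = 0.7222; solve J* = V/(n·D) for n: n = V/(J*·D) = 83.52/(0.7222 × 3.728) = 31.021093 rev/s
rpm = 60·n = 1861.265589

rpm = 1861.27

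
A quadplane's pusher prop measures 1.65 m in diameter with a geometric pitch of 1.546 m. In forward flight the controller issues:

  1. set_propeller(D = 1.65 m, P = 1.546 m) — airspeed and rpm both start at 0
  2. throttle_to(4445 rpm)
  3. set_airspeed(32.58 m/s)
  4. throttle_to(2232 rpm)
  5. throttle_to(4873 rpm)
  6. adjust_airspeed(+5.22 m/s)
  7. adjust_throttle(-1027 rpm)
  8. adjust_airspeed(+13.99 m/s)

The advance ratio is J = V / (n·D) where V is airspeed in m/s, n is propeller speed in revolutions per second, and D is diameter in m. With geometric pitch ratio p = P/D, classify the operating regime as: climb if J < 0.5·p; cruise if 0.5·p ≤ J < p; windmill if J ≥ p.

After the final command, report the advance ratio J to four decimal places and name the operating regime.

J = 0.4897, regime = cruise

set_propeller: D = 1.65 m, P = 1.546 m (p = P/D = 0.936970); state ← (V=0, rpm=0)
throttle_to(4445): rpm ← 4445
set_airspeed(32.58): V ← 32.58 m/s
throttle_to(2232): rpm ← 2232
throttle_to(4873): rpm ← 4873
adjust_airspeed(+5.22): V ← 32.58 +5.22 = 37.8 m/s
adjust_throttle(-1027): rpm ← 4873 -1027 = 3846
adjust_airspeed(+13.99): V ← 37.8 +13.99 = 51.79 m/s
final state: V = 51.79 m/s, rpm = 3846 → n = rpm/60 = 64.100000 rev/s
J = V / (n·D) = 51.79 / (64.100000 × 1.65) = 0.489670
regime bands: climb J<0.4685 | cruise [0.4685, 0.9370) | windmill J≥0.9370
J = 0.4897 → cruise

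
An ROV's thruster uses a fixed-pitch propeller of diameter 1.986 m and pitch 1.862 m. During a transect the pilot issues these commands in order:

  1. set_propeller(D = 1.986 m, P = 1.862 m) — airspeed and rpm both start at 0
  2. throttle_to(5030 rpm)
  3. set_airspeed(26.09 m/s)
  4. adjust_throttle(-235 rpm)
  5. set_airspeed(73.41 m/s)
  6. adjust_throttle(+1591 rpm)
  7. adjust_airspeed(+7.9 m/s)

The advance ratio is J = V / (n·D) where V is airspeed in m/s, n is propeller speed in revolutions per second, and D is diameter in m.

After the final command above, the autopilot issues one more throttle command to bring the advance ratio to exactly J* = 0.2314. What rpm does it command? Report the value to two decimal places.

rpm = 10615.80

set_propeller: D = 1.986 m, P = 1.862 m (p = P/D = 0.937563); state ← (V=0, rpm=0)
throttle_to(5030): rpm ← 5030
set_airspeed(26.09): V ← 26.09 m/s
adjust_throttle(-235): rpm ← 5030 -235 = 4795
set_airspeed(73.41): V ← 73.41 m/s
adjust_throttle(+1591): rpm ← 4795 +1591 = 6386
adjust_airspeed(+7.9): V ← 73.41 +7.9 = 81.31 m/s
final state: V = 81.31 m/s, rpm = 6386 → n = rpm/60 = 106.433333 rev/s
target J* = 0.2314; solve J* = V/(n·D) for n: n = V/(J*·D) = 81.31/(0.2314 × 1.986) = 176.929953 rev/s
rpm = 60·n = 10615.797184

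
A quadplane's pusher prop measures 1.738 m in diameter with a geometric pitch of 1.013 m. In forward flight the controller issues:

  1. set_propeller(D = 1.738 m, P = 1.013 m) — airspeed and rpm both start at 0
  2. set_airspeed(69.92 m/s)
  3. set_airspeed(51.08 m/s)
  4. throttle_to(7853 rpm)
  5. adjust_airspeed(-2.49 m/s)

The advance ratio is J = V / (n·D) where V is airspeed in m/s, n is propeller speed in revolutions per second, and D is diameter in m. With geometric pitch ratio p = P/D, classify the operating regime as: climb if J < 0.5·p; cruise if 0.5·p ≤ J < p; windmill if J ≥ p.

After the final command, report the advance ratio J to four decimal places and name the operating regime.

set_propeller: D = 1.738 m, P = 1.013 m (p = P/D = 0.582854); state ← (V=0, rpm=0)
set_airspeed(69.92): V ← 69.92 m/s
set_airspeed(51.08): V ← 51.08 m/s
throttle_to(7853): rpm ← 7853
adjust_airspeed(-2.49): V ← 51.08 -2.49 = 48.59 m/s
final state: V = 48.59 m/s, rpm = 7853 → n = rpm/60 = 130.883333 rev/s
J = V / (n·D) = 48.59 / (130.883333 × 1.738) = 0.213606
regime bands: climb J<0.2914 | cruise [0.2914, 0.5829) | windmill J≥0.5829
J = 0.2136 → climb

J = 0.2136, regime = climb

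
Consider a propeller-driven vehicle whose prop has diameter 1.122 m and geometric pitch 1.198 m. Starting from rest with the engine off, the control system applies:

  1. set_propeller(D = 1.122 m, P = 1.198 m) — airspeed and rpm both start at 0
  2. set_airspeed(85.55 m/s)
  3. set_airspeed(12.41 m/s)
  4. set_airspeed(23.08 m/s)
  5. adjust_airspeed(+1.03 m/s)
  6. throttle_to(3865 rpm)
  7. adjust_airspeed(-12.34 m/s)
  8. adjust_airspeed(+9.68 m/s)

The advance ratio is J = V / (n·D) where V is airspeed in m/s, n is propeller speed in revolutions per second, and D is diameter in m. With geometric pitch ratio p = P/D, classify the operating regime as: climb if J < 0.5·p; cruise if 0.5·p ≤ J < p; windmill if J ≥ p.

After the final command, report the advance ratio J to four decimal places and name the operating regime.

set_propeller: D = 1.122 m, P = 1.198 m (p = P/D = 1.067736); state ← (V=0, rpm=0)
set_airspeed(85.55): V ← 85.55 m/s
set_airspeed(12.41): V ← 12.41 m/s
set_airspeed(23.08): V ← 23.08 m/s
adjust_airspeed(+1.03): V ← 23.08 +1.03 = 24.11 m/s
throttle_to(3865): rpm ← 3865
adjust_airspeed(-12.34): V ← 24.11 -12.34 = 11.77 m/s
adjust_airspeed(+9.68): V ← 11.77 +9.68 = 21.45 m/s
final state: V = 21.45 m/s, rpm = 3865 → n = rpm/60 = 64.416667 rev/s
J = V / (n·D) = 21.45 / (64.416667 × 1.122) = 0.296781
regime bands: climb J<0.5339 | cruise [0.5339, 1.0677) | windmill J≥1.0677
J = 0.2968 → climb

J = 0.2968, regime = climb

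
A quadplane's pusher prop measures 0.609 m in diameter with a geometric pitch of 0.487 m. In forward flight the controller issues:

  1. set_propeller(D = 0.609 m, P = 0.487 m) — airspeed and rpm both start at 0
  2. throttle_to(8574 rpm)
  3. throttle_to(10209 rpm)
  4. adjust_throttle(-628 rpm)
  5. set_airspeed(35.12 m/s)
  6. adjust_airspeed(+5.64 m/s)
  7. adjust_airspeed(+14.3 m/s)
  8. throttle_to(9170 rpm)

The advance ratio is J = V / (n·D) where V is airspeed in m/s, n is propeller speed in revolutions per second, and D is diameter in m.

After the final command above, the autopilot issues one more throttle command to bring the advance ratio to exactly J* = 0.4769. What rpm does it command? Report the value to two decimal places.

set_propeller: D = 0.609 m, P = 0.487 m (p = P/D = 0.799672); state ← (V=0, rpm=0)
throttle_to(8574): rpm ← 8574
throttle_to(10209): rpm ← 10209
adjust_throttle(-628): rpm ← 10209 -628 = 9581
set_airspeed(35.12): V ← 35.12 m/s
adjust_airspeed(+5.64): V ← 35.12 +5.64 = 40.76 m/s
adjust_airspeed(+14.3): V ← 40.76 +14.3 = 55.06 m/s
throttle_to(9170): rpm ← 9170
final state: V = 55.06 m/s, rpm = 9170 → n = rpm/60 = 152.833333 rev/s
target J* = 0.4769; solve J* = V/(n·D) for n: n = V/(J*·D) = 55.06/(0.4769 × 0.609) = 189.579595 rev/s
rpm = 60·n = 11374.775722

rpm = 11374.78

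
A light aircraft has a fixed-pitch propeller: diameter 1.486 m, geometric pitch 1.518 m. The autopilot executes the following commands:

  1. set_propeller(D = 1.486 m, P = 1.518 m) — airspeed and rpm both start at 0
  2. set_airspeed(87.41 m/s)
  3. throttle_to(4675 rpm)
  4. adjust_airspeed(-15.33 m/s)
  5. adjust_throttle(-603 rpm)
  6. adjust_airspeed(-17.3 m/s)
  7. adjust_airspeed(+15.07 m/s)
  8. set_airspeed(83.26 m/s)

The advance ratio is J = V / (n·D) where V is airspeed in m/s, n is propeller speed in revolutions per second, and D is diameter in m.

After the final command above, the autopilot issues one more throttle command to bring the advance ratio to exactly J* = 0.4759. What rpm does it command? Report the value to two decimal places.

set_propeller: D = 1.486 m, P = 1.518 m (p = P/D = 1.021534); state ← (V=0, rpm=0)
set_airspeed(87.41): V ← 87.41 m/s
throttle_to(4675): rpm ← 4675
adjust_airspeed(-15.33): V ← 87.41 -15.33 = 72.08 m/s
adjust_throttle(-603): rpm ← 4675 -603 = 4072
adjust_airspeed(-17.3): V ← 72.08 -17.3 = 54.78 m/s
adjust_airspeed(+15.07): V ← 54.78 +15.07 = 69.85 m/s
set_airspeed(83.26): V ← 83.26 m/s
final state: V = 83.26 m/s, rpm = 4072 → n = rpm/60 = 67.866667 rev/s
target J* = 0.4759; solve J* = V/(n·D) for n: n = V/(J*·D) = 83.26/(0.4759 × 1.486) = 117.733998 rev/s
rpm = 60·n = 7064.039885

rpm = 7064.04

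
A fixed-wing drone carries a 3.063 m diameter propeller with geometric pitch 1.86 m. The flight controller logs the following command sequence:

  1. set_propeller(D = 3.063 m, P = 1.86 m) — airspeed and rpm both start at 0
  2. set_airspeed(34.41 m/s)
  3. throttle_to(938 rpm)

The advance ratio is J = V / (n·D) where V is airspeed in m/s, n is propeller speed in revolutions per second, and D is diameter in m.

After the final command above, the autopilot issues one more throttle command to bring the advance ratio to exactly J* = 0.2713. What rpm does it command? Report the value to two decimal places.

set_propeller: D = 3.063 m, P = 1.86 m (p = P/D = 0.607248); state ← (V=0, rpm=0)
set_airspeed(34.41): V ← 34.41 m/s
throttle_to(938): rpm ← 938
final state: V = 34.41 m/s, rpm = 938 → n = rpm/60 = 15.633333 rev/s
target J* = 0.2713; solve J* = V/(n·D) for n: n = V/(J*·D) = 34.41/(0.2713 × 3.063) = 41.408346 rev/s
rpm = 60·n = 2484.500751

rpm = 2484.50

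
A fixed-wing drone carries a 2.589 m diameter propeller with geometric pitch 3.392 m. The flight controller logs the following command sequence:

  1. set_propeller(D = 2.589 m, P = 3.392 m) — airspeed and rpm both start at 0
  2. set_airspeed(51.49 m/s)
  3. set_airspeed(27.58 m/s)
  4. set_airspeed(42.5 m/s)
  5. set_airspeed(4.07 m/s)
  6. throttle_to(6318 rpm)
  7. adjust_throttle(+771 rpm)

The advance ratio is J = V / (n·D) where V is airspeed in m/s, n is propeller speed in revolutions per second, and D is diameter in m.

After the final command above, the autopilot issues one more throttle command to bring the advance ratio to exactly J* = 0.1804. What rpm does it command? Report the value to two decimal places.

rpm = 522.85

set_propeller: D = 2.589 m, P = 3.392 m (p = P/D = 1.310158); state ← (V=0, rpm=0)
set_airspeed(51.49): V ← 51.49 m/s
set_airspeed(27.58): V ← 27.58 m/s
set_airspeed(42.5): V ← 42.5 m/s
set_airspeed(4.07): V ← 4.07 m/s
throttle_to(6318): rpm ← 6318
adjust_throttle(+771): rpm ← 6318 +771 = 7089
final state: V = 4.07 m/s, rpm = 7089 → n = rpm/60 = 118.150000 rev/s
target J* = 0.1804; solve J* = V/(n·D) for n: n = V/(J*·D) = 4.07/(0.1804 × 2.589) = 8.714166 rev/s
rpm = 60·n = 522.849956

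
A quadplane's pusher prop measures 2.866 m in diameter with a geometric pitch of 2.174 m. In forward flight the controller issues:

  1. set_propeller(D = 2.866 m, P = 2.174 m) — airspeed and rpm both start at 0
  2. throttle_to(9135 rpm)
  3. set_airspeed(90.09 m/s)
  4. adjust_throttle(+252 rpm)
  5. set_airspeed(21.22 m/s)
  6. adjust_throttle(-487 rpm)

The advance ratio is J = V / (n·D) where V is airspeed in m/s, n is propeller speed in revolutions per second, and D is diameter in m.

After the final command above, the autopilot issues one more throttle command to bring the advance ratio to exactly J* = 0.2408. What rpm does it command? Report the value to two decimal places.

rpm = 1844.86

set_propeller: D = 2.866 m, P = 2.174 m (p = P/D = 0.758548); state ← (V=0, rpm=0)
throttle_to(9135): rpm ← 9135
set_airspeed(90.09): V ← 90.09 m/s
adjust_throttle(+252): rpm ← 9135 +252 = 9387
set_airspeed(21.22): V ← 21.22 m/s
adjust_throttle(-487): rpm ← 9387 -487 = 8900
final state: V = 21.22 m/s, rpm = 8900 → n = rpm/60 = 148.333333 rev/s
target J* = 0.2408; solve J* = V/(n·D) for n: n = V/(J*·D) = 21.22/(0.2408 × 2.866) = 30.747705 rev/s
rpm = 60·n = 1844.862322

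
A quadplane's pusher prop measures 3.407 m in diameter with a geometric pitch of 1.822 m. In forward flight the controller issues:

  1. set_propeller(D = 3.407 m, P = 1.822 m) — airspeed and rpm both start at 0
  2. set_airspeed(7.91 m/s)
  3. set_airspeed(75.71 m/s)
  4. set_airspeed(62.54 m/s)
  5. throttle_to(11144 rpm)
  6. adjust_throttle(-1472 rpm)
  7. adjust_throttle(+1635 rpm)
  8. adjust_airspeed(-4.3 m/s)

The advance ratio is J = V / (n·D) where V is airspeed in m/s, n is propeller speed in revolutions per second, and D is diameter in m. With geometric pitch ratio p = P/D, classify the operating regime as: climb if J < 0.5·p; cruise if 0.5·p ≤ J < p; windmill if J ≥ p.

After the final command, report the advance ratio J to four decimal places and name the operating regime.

set_propeller: D = 3.407 m, P = 1.822 m (p = P/D = 0.534781); state ← (V=0, rpm=0)
set_airspeed(7.91): V ← 7.91 m/s
set_airspeed(75.71): V ← 75.71 m/s
set_airspeed(62.54): V ← 62.54 m/s
throttle_to(11144): rpm ← 11144
adjust_throttle(-1472): rpm ← 11144 -1472 = 9672
adjust_throttle(+1635): rpm ← 9672 +1635 = 11307
adjust_airspeed(-4.3): V ← 62.54 -4.3 = 58.24 m/s
final state: V = 58.24 m/s, rpm = 11307 → n = rpm/60 = 188.450000 rev/s
J = V / (n·D) = 58.24 / (188.450000 × 3.407) = 0.090710
regime bands: climb J<0.2674 | cruise [0.2674, 0.5348) | windmill J≥0.5348
J = 0.0907 → climb

J = 0.0907, regime = climb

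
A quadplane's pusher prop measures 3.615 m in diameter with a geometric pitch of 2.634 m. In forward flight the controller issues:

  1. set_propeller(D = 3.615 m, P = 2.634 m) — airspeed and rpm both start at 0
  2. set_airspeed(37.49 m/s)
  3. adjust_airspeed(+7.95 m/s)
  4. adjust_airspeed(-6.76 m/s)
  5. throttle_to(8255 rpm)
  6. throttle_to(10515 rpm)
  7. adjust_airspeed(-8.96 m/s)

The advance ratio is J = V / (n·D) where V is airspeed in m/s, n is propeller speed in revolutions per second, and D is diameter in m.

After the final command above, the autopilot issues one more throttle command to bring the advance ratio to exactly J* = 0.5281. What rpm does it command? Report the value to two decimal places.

set_propeller: D = 3.615 m, P = 2.634 m (p = P/D = 0.728631); state ← (V=0, rpm=0)
set_airspeed(37.49): V ← 37.49 m/s
adjust_airspeed(+7.95): V ← 37.49 +7.95 = 45.44 m/s
adjust_airspeed(-6.76): V ← 45.44 -6.76 = 38.68 m/s
throttle_to(8255): rpm ← 8255
throttle_to(10515): rpm ← 10515
adjust_airspeed(-8.96): V ← 38.68 -8.96 = 29.72 m/s
final state: V = 29.72 m/s, rpm = 10515 → n = rpm/60 = 175.250000 rev/s
target J* = 0.5281; solve J* = V/(n·D) for n: n = V/(J*·D) = 29.72/(0.5281 × 3.615) = 15.567696 rev/s
rpm = 60·n = 934.061746

rpm = 934.06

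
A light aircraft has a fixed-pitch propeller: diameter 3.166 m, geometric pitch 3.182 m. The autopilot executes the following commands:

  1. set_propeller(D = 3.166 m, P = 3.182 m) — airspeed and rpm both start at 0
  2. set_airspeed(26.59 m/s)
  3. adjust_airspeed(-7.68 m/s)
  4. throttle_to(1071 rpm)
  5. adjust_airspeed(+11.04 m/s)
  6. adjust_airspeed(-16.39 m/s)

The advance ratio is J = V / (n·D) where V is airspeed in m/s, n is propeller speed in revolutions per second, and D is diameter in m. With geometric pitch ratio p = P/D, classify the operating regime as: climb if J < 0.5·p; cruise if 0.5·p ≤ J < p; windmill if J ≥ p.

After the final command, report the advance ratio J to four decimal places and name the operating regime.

J = 0.2399, regime = climb

set_propeller: D = 3.166 m, P = 3.182 m (p = P/D = 1.005054); state ← (V=0, rpm=0)
set_airspeed(26.59): V ← 26.59 m/s
adjust_airspeed(-7.68): V ← 26.59 -7.68 = 18.91 m/s
throttle_to(1071): rpm ← 1071
adjust_airspeed(+11.04): V ← 18.91 +11.04 = 29.95 m/s
adjust_airspeed(-16.39): V ← 29.95 -16.39 = 13.56 m/s
final state: V = 13.56 m/s, rpm = 1071 → n = rpm/60 = 17.850000 rev/s
J = V / (n·D) = 13.56 / (17.850000 × 3.166) = 0.239944
regime bands: climb J<0.5025 | cruise [0.5025, 1.0051) | windmill J≥1.0051
J = 0.2399 → climb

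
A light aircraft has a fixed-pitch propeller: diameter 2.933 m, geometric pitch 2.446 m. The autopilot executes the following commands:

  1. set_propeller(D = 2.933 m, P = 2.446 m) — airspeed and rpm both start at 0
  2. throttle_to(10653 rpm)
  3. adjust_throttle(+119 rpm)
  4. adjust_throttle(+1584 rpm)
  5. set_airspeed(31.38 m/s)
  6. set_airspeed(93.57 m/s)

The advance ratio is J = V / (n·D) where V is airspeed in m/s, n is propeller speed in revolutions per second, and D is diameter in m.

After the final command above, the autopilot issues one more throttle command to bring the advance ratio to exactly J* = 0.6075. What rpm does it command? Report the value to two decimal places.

set_propeller: D = 2.933 m, P = 2.446 m (p = P/D = 0.833958); state ← (V=0, rpm=0)
throttle_to(10653): rpm ← 10653
adjust_throttle(+119): rpm ← 10653 +119 = 10772
adjust_throttle(+1584): rpm ← 10772 +1584 = 12356
set_airspeed(31.38): V ← 31.38 m/s
set_airspeed(93.57): V ← 93.57 m/s
final state: V = 93.57 m/s, rpm = 12356 → n = rpm/60 = 205.933333 rev/s
target J* = 0.6075; solve J* = V/(n·D) for n: n = V/(J*·D) = 93.57/(0.6075 × 2.933) = 52.514385 rev/s
rpm = 60·n = 3150.863103

rpm = 3150.86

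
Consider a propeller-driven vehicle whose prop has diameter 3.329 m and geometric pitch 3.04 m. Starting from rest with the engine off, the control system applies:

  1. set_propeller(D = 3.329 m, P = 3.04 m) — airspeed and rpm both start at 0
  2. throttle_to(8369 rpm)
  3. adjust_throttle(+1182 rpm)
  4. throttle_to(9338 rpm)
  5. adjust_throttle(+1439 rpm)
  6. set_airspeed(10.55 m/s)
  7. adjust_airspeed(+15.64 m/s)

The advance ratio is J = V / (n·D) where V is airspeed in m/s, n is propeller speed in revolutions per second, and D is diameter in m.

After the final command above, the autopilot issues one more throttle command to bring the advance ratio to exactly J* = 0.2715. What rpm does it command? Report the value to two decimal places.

rpm = 1738.61

set_propeller: D = 3.329 m, P = 3.04 m (p = P/D = 0.913187); state ← (V=0, rpm=0)
throttle_to(8369): rpm ← 8369
adjust_throttle(+1182): rpm ← 8369 +1182 = 9551
throttle_to(9338): rpm ← 9338
adjust_throttle(+1439): rpm ← 9338 +1439 = 10777
set_airspeed(10.55): V ← 10.55 m/s
adjust_airspeed(+15.64): V ← 10.55 +15.64 = 26.19 m/s
final state: V = 26.19 m/s, rpm = 10777 → n = rpm/60 = 179.616667 rev/s
target J* = 0.2715; solve J* = V/(n·D) for n: n = V/(J*·D) = 26.19/(0.2715 × 3.329) = 28.976896 rev/s
rpm = 60·n = 1738.613789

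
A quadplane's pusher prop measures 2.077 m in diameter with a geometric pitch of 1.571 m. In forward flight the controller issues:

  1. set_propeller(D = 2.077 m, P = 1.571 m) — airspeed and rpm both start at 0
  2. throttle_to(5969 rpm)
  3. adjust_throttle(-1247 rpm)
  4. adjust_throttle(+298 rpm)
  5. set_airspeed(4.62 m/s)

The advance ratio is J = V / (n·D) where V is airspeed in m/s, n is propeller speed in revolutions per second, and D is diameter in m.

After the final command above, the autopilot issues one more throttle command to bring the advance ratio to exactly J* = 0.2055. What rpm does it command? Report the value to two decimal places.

rpm = 649.45

set_propeller: D = 2.077 m, P = 1.571 m (p = P/D = 0.756379); state ← (V=0, rpm=0)
throttle_to(5969): rpm ← 5969
adjust_throttle(-1247): rpm ← 5969 -1247 = 4722
adjust_throttle(+298): rpm ← 4722 +298 = 5020
set_airspeed(4.62): V ← 4.62 m/s
final state: V = 4.62 m/s, rpm = 5020 → n = rpm/60 = 83.666667 rev/s
target J* = 0.2055; solve J* = V/(n·D) for n: n = V/(J*·D) = 4.62/(0.2055 × 2.077) = 10.824146 rev/s
rpm = 60·n = 649.448777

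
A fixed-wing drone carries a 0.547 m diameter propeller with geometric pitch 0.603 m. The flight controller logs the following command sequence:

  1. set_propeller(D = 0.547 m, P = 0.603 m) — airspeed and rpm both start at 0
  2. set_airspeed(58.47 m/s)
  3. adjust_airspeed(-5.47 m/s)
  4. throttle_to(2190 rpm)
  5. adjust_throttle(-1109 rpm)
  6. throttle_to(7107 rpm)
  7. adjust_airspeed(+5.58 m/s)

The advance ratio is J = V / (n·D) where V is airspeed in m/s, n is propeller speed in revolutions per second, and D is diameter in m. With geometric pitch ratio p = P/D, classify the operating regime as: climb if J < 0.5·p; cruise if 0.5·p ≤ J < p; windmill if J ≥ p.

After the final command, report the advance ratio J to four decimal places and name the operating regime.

set_propeller: D = 0.547 m, P = 0.603 m (p = P/D = 1.102377); state ← (V=0, rpm=0)
set_airspeed(58.47): V ← 58.47 m/s
adjust_airspeed(-5.47): V ← 58.47 -5.47 = 53 m/s
throttle_to(2190): rpm ← 2190
adjust_throttle(-1109): rpm ← 2190 -1109 = 1081
throttle_to(7107): rpm ← 7107
adjust_airspeed(+5.58): V ← 53 +5.58 = 58.58 m/s
final state: V = 58.58 m/s, rpm = 7107 → n = rpm/60 = 118.450000 rev/s
J = V / (n·D) = 58.58 / (118.450000 × 0.547) = 0.904122
regime bands: climb J<0.5512 | cruise [0.5512, 1.1024) | windmill J≥1.1024
J = 0.9041 → cruise

J = 0.9041, regime = cruise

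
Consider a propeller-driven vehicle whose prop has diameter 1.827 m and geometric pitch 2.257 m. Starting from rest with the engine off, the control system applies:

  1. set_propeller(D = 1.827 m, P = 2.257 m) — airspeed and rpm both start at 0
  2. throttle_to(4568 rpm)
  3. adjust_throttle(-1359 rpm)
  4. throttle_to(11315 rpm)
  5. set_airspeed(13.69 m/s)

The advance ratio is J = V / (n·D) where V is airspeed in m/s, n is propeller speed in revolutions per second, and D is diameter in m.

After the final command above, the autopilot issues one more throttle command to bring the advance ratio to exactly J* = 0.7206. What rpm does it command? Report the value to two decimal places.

set_propeller: D = 1.827 m, P = 2.257 m (p = P/D = 1.235359); state ← (V=0, rpm=0)
throttle_to(4568): rpm ← 4568
adjust_throttle(-1359): rpm ← 4568 -1359 = 3209
throttle_to(11315): rpm ← 11315
set_airspeed(13.69): V ← 13.69 m/s
final state: V = 13.69 m/s, rpm = 11315 → n = rpm/60 = 188.583333 rev/s
target J* = 0.7206; solve J* = V/(n·D) for n: n = V/(J*·D) = 13.69/(0.7206 × 1.827) = 10.398499 rev/s
rpm = 60·n = 623.909924

rpm = 623.91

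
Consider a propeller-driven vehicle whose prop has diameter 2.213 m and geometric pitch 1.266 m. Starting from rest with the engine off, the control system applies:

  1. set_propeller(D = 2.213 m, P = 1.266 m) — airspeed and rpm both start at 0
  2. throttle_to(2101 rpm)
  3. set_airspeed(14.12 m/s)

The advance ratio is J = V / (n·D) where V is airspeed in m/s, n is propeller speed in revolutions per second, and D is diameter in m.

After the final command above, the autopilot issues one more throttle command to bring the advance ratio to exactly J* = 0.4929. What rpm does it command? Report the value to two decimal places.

rpm = 776.69

set_propeller: D = 2.213 m, P = 1.266 m (p = P/D = 0.572074); state ← (V=0, rpm=0)
throttle_to(2101): rpm ← 2101
set_airspeed(14.12): V ← 14.12 m/s
final state: V = 14.12 m/s, rpm = 2101 → n = rpm/60 = 35.016667 rev/s
target J* = 0.4929; solve J* = V/(n·D) for n: n = V/(J*·D) = 14.12/(0.4929 × 2.213) = 12.944774 rev/s
rpm = 60·n = 776.686426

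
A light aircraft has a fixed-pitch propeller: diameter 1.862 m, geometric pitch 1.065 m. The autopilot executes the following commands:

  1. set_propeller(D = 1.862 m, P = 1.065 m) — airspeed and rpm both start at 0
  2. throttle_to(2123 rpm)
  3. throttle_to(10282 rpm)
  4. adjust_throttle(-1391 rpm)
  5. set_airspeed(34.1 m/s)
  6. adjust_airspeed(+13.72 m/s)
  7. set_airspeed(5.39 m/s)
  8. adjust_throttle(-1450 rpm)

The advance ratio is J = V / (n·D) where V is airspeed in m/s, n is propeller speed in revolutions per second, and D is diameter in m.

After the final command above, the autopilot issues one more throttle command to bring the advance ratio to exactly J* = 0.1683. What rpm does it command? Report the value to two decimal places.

set_propeller: D = 1.862 m, P = 1.065 m (p = P/D = 0.571966); state ← (V=0, rpm=0)
throttle_to(2123): rpm ← 2123
throttle_to(10282): rpm ← 10282
adjust_throttle(-1391): rpm ← 10282 -1391 = 8891
set_airspeed(34.1): V ← 34.1 m/s
adjust_airspeed(+13.72): V ← 34.1 +13.72 = 47.82 m/s
set_airspeed(5.39): V ← 5.39 m/s
adjust_throttle(-1450): rpm ← 8891 -1450 = 7441
final state: V = 5.39 m/s, rpm = 7441 → n = rpm/60 = 124.016667 rev/s
target J* = 0.1683; solve J* = V/(n·D) for n: n = V/(J*·D) = 5.39/(0.1683 × 1.862) = 17.199862 rev/s
rpm = 60·n = 1031.991744

rpm = 1031.99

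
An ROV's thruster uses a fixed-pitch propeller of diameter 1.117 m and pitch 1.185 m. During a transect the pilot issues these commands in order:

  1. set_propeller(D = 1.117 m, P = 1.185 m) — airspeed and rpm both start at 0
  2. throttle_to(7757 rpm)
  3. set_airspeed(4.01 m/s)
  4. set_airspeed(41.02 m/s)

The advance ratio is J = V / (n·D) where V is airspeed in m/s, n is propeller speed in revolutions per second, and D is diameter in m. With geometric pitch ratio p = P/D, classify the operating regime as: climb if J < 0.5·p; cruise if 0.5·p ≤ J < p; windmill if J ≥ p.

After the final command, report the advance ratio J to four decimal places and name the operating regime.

J = 0.2841, regime = climb

set_propeller: D = 1.117 m, P = 1.185 m (p = P/D = 1.060877); state ← (V=0, rpm=0)
throttle_to(7757): rpm ← 7757
set_airspeed(4.01): V ← 4.01 m/s
set_airspeed(41.02): V ← 41.02 m/s
final state: V = 41.02 m/s, rpm = 7757 → n = rpm/60 = 129.283333 rev/s
J = V / (n·D) = 41.02 / (129.283333 × 1.117) = 0.284053
regime bands: climb J<0.5304 | cruise [0.5304, 1.0609) | windmill J≥1.0609
J = 0.2841 → climb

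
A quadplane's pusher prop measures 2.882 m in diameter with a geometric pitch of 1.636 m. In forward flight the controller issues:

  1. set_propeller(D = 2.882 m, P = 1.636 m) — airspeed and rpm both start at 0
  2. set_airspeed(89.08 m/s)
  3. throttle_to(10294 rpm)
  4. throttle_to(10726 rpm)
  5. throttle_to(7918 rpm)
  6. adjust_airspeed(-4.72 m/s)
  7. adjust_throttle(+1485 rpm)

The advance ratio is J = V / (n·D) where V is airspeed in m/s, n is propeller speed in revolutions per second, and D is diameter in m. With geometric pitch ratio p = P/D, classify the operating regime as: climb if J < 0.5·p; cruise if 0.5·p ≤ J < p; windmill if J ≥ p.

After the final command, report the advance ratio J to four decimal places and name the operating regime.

J = 0.1868, regime = climb

set_propeller: D = 2.882 m, P = 1.636 m (p = P/D = 0.567661); state ← (V=0, rpm=0)
set_airspeed(89.08): V ← 89.08 m/s
throttle_to(10294): rpm ← 10294
throttle_to(10726): rpm ← 10726
throttle_to(7918): rpm ← 7918
adjust_airspeed(-4.72): V ← 89.08 -4.72 = 84.36 m/s
adjust_throttle(+1485): rpm ← 7918 +1485 = 9403
final state: V = 84.36 m/s, rpm = 9403 → n = rpm/60 = 156.716667 rev/s
J = V / (n·D) = 84.36 / (156.716667 × 2.882) = 0.186779
regime bands: climb J<0.2838 | cruise [0.2838, 0.5677) | windmill J≥0.5677
J = 0.1868 → climb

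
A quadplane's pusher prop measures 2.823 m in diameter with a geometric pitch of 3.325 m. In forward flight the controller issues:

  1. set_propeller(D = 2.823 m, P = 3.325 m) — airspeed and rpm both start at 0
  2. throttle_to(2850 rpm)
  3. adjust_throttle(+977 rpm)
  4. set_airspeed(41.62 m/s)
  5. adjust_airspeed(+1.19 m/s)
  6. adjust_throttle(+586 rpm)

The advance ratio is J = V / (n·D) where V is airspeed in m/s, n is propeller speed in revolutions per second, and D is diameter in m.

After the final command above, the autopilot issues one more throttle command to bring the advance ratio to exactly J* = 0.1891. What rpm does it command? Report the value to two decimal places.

set_propeller: D = 2.823 m, P = 3.325 m (p = P/D = 1.177825); state ← (V=0, rpm=0)
throttle_to(2850): rpm ← 2850
adjust_throttle(+977): rpm ← 2850 +977 = 3827
set_airspeed(41.62): V ← 41.62 m/s
adjust_airspeed(+1.19): V ← 41.62 +1.19 = 42.81 m/s
adjust_throttle(+586): rpm ← 3827 +586 = 4413
final state: V = 42.81 m/s, rpm = 4413 → n = rpm/60 = 73.550000 rev/s
target J* = 0.1891; solve J* = V/(n·D) for n: n = V/(J*·D) = 42.81/(0.1891 × 2.823) = 80.194174 rev/s
rpm = 60·n = 4811.650466

rpm = 4811.65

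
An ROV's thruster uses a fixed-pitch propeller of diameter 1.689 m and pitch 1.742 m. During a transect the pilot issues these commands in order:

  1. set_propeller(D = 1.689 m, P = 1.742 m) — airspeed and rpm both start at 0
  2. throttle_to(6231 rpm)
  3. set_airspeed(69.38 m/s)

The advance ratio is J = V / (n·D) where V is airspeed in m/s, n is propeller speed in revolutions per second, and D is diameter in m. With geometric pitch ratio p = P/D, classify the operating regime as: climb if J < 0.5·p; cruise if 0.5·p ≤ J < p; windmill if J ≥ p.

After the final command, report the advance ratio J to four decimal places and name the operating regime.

J = 0.3955, regime = climb

set_propeller: D = 1.689 m, P = 1.742 m (p = P/D = 1.031380); state ← (V=0, rpm=0)
throttle_to(6231): rpm ← 6231
set_airspeed(69.38): V ← 69.38 m/s
final state: V = 69.38 m/s, rpm = 6231 → n = rpm/60 = 103.850000 rev/s
J = V / (n·D) = 69.38 / (103.850000 × 1.689) = 0.395547
regime bands: climb J<0.5157 | cruise [0.5157, 1.0314) | windmill J≥1.0314
J = 0.3955 → climb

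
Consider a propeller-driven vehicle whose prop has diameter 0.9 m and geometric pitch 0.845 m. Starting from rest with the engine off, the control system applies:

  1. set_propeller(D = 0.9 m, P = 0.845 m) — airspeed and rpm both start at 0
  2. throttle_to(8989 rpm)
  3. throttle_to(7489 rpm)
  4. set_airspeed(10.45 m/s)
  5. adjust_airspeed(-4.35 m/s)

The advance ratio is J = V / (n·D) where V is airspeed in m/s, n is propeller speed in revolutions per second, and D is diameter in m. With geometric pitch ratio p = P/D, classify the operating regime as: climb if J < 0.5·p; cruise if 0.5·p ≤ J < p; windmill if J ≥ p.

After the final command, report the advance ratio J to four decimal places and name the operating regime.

set_propeller: D = 0.9 m, P = 0.845 m (p = P/D = 0.938889); state ← (V=0, rpm=0)
throttle_to(8989): rpm ← 8989
throttle_to(7489): rpm ← 7489
set_airspeed(10.45): V ← 10.45 m/s
adjust_airspeed(-4.35): V ← 10.45 -4.35 = 6.1 m/s
final state: V = 6.1 m/s, rpm = 7489 → n = rpm/60 = 124.816667 rev/s
J = V / (n·D) = 6.1 / (124.816667 × 0.9) = 0.054302
regime bands: climb J<0.4694 | cruise [0.4694, 0.9389) | windmill J≥0.9389
J = 0.0543 → climb

J = 0.0543, regime = climb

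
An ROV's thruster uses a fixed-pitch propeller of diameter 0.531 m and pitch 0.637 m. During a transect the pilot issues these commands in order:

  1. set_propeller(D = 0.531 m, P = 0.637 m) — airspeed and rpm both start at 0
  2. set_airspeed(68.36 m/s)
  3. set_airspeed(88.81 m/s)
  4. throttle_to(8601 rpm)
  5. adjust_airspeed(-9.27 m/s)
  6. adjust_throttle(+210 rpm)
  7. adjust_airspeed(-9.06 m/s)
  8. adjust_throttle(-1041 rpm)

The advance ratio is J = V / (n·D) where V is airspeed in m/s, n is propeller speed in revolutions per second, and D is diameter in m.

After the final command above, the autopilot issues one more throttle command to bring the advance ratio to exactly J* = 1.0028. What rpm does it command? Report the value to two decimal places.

set_propeller: D = 0.531 m, P = 0.637 m (p = P/D = 1.199623); state ← (V=0, rpm=0)
set_airspeed(68.36): V ← 68.36 m/s
set_airspeed(88.81): V ← 88.81 m/s
throttle_to(8601): rpm ← 8601
adjust_airspeed(-9.27): V ← 88.81 -9.27 = 79.54 m/s
adjust_throttle(+210): rpm ← 8601 +210 = 8811
adjust_airspeed(-9.06): V ← 79.54 -9.06 = 70.48 m/s
adjust_throttle(-1041): rpm ← 8811 -1041 = 7770
final state: V = 70.48 m/s, rpm = 7770 → n = rpm/60 = 129.500000 rev/s
target J* = 1.0028; solve J* = V/(n·D) for n: n = V/(J*·D) = 70.48/(1.0028 × 0.531) = 132.360089 rev/s
rpm = 60·n = 7941.605313

rpm = 7941.61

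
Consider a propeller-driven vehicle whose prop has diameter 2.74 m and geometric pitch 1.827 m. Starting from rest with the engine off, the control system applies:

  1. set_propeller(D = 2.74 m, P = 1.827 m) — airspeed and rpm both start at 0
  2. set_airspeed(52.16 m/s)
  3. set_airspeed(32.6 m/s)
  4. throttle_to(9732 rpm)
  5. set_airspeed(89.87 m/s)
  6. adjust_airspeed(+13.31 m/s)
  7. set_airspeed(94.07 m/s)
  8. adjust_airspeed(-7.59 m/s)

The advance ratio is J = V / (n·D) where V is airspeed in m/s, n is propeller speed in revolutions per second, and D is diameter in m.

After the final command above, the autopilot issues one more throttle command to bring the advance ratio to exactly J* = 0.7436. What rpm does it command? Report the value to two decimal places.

rpm = 2546.70

set_propeller: D = 2.74 m, P = 1.827 m (p = P/D = 0.666788); state ← (V=0, rpm=0)
set_airspeed(52.16): V ← 52.16 m/s
set_airspeed(32.6): V ← 32.6 m/s
throttle_to(9732): rpm ← 9732
set_airspeed(89.87): V ← 89.87 m/s
adjust_airspeed(+13.31): V ← 89.87 +13.31 = 103.18 m/s
set_airspeed(94.07): V ← 94.07 m/s
adjust_airspeed(-7.59): V ← 94.07 -7.59 = 86.48 m/s
final state: V = 86.48 m/s, rpm = 9732 → n = rpm/60 = 162.200000 rev/s
target J* = 0.7436; solve J* = V/(n·D) for n: n = V/(J*·D) = 86.48/(0.7436 × 2.74) = 42.444922 rev/s
rpm = 60·n = 2546.695304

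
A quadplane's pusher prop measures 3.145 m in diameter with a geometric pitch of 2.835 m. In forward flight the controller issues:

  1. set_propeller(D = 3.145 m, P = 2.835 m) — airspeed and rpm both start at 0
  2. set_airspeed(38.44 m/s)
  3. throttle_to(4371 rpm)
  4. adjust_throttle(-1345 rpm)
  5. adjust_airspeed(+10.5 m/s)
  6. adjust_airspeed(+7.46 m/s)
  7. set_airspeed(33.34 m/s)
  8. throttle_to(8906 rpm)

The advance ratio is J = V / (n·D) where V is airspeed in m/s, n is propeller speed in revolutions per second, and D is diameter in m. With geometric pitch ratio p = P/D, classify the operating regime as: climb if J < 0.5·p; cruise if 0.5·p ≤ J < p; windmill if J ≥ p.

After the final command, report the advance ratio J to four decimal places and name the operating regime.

J = 0.0714, regime = climb

set_propeller: D = 3.145 m, P = 2.835 m (p = P/D = 0.901431); state ← (V=0, rpm=0)
set_airspeed(38.44): V ← 38.44 m/s
throttle_to(4371): rpm ← 4371
adjust_throttle(-1345): rpm ← 4371 -1345 = 3026
adjust_airspeed(+10.5): V ← 38.44 +10.5 = 48.94 m/s
adjust_airspeed(+7.46): V ← 48.94 +7.46 = 56.4 m/s
set_airspeed(33.34): V ← 33.34 m/s
throttle_to(8906): rpm ← 8906
final state: V = 33.34 m/s, rpm = 8906 → n = rpm/60 = 148.433333 rev/s
J = V / (n·D) = 33.34 / (148.433333 × 3.145) = 0.071419
regime bands: climb J<0.4507 | cruise [0.4507, 0.9014) | windmill J≥0.9014
J = 0.0714 → climb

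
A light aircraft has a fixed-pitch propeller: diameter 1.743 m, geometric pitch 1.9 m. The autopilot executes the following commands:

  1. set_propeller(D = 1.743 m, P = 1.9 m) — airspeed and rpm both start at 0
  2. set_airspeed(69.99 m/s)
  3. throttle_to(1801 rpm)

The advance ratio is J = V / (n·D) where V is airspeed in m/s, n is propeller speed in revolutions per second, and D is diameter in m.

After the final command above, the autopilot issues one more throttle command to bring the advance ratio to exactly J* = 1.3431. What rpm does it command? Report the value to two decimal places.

rpm = 1793.83

set_propeller: D = 1.743 m, P = 1.9 m (p = P/D = 1.090075); state ← (V=0, rpm=0)
set_airspeed(69.99): V ← 69.99 m/s
throttle_to(1801): rpm ← 1801
final state: V = 69.99 m/s, rpm = 1801 → n = rpm/60 = 30.016667 rev/s
target J* = 1.3431; solve J* = V/(n·D) for n: n = V/(J*·D) = 69.99/(1.3431 × 1.743) = 29.897182 rev/s
rpm = 60·n = 1793.830929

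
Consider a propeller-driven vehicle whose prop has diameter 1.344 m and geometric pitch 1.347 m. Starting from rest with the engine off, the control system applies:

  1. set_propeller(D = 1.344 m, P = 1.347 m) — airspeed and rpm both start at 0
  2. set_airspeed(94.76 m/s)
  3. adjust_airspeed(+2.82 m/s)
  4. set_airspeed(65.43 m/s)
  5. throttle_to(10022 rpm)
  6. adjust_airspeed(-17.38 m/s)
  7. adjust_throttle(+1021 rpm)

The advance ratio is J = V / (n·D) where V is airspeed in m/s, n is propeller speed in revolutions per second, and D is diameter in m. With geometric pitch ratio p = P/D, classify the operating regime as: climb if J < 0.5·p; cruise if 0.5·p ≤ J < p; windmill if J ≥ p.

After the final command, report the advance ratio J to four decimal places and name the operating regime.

set_propeller: D = 1.344 m, P = 1.347 m (p = P/D = 1.002232); state ← (V=0, rpm=0)
set_airspeed(94.76): V ← 94.76 m/s
adjust_airspeed(+2.82): V ← 94.76 +2.82 = 97.58 m/s
set_airspeed(65.43): V ← 65.43 m/s
throttle_to(10022): rpm ← 10022
adjust_airspeed(-17.38): V ← 65.43 -17.38 = 48.05 m/s
adjust_throttle(+1021): rpm ← 10022 +1021 = 11043
final state: V = 48.05 m/s, rpm = 11043 → n = rpm/60 = 184.050000 rev/s
J = V / (n·D) = 48.05 / (184.050000 × 1.344) = 0.194249
regime bands: climb J<0.5011 | cruise [0.5011, 1.0022) | windmill J≥1.0022
J = 0.1942 → climb

J = 0.1942, regime = climb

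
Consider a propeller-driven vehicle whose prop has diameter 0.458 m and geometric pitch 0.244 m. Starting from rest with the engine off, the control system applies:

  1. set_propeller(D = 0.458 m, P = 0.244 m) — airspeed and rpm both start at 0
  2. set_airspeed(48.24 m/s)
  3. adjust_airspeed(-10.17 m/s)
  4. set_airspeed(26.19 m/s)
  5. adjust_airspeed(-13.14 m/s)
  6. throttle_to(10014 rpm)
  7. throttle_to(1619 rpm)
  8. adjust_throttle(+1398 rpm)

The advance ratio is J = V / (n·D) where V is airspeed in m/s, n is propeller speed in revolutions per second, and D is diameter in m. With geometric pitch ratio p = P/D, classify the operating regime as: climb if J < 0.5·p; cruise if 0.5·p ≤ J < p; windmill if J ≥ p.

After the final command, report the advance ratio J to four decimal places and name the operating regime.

set_propeller: D = 0.458 m, P = 0.244 m (p = P/D = 0.532751); state ← (V=0, rpm=0)
set_airspeed(48.24): V ← 48.24 m/s
adjust_airspeed(-10.17): V ← 48.24 -10.17 = 38.07 m/s
set_airspeed(26.19): V ← 26.19 m/s
adjust_airspeed(-13.14): V ← 26.19 -13.14 = 13.05 m/s
throttle_to(10014): rpm ← 10014
throttle_to(1619): rpm ← 1619
adjust_throttle(+1398): rpm ← 1619 +1398 = 3017
final state: V = 13.05 m/s, rpm = 3017 → n = rpm/60 = 50.283333 rev/s
J = V / (n·D) = 13.05 / (50.283333 × 0.458) = 0.566658
regime bands: climb J<0.2664 | cruise [0.2664, 0.5328) | windmill J≥0.5328
J = 0.5667 → windmill

J = 0.5667, regime = windmill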